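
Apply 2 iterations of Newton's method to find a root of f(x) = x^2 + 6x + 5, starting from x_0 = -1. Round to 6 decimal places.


Newton's method: x_(n+1) = x_n - f(x_n)/f'(x_n)
f(x) = x^2 + 6x + 5
f'(x) = 2x + 6

Iteration 1:
  f(-1.000000) = 0.000000
  f'(-1.000000) = 4.000000
  x_1 = -1.000000 - (0.000000)/(4.000000) = -1.000000

Iteration 2:
  f(-1.000000) = 0.000000
  f'(-1.000000) = 4.000000
  x_2 = -1.000000 - (0.000000)/(4.000000) = -1.000000

x_2 = -1.000000


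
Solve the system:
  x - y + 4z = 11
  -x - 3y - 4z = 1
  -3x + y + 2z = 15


Using Cramer's rule. Expand each determinant along the first row.
D  = 1*[(-3)*2 - (-4)*1] - (-1)*[(-1)*2 - (-4)*(-3)] + 4*[(-1)*1 - (-3)*(-3)]
  = 1*(-2) - (-1)*(-14) + 4*(-10) = -56
Dx = 11*[(-3)*2 - (-4)*1] - (-1)*[1*2 - (-4)*15] + 4*[1*1 - (-3)*15]
  = 11*(-2) - (-1)*(62) + 4*(46) = 224
Dy = 1*[1*2 - (-4)*15] - 11*[(-1)*2 - (-4)*(-3)] + 4*[(-1)*15 - 1*(-3)]
  = 1*(62) - 11*(-14) + 4*(-12) = 168
Dz = 1*[(-3)*15 - 1*1] - (-1)*[(-1)*15 - 1*(-3)] + 11*[(-1)*1 - (-3)*(-3)]
  = 1*(-46) - (-1)*(-12) + 11*(-10) = -168
x = Dx/D = 224/-56 = -4, y = Dy/D = 168/-56 = -3, z = Dz/D = -168/-56 = 3
Check eq1: (1)(-4) + (-1)(-3) + (4)(3) = 11 = 11 ✓
Check eq2: (-1)(-4) + (-3)(-3) + (-4)(3) = 1 = 1 ✓
Check eq3: (-3)(-4) + (1)(-3) + (2)(3) = 15 = 15 ✓

x = -4, y = -3, z = 3


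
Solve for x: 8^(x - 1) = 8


Express both sides with the same base.
8 = 8^1
Since the bases match, equate exponents: x - 1 = 1
So x = 1 - (-1) = 2

x = 2


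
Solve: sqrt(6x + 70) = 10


Square both sides: 6x + 70 = 10^2 = 100
6x = 100 - 70 = 30
x = 5
Check: sqrt(6*5 + 70) = sqrt(100) = 10 ✓

x = 5


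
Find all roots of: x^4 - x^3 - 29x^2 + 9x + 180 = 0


Let p(x) = x^4 - x^3 - 29x^2 + 9x + 180. By the rational root theorem (leading coefficient 1), any rational root is an integer divisor of 180: try ±1, ±2, ... in turn.
Test x = 1: value = 160 ≠ 0.
Test x = -1: value = 144 ≠ 0.
Test x = 2: value = 90 ≠ 0.
Test x = -2: value = 70 ≠ 0.
Test x = 3: value = 0 ✓, so (x - 3) is a factor.
Synthetic division by (x - 3): bring down 1; 1(3) - 1 = 2; 2(3) - 29 = -23; (-23)(3) + 9 = -60; (-60)(3) + 180 = 0 → quotient x^3 + 2x^2 - 23x - 60, remainder 0.
Continue with the quotient x^3 + 2x^2 - 23x - 60 (candidates must divide 60; re-test x = 3 first in case it repeats).
Test x = 3: value = -84 ≠ 0.
Test x = -3: value = 0 ✓, so (x + 3) is a factor.
Synthetic division by (x + 3): bring down 1; 1(-3) + 2 = -1; (-1)(-3) - 23 = -20; (-20)(-3) - 60 = 0 → quotient x^2 - x - 20, remainder 0.
Solve the quadratic x^2 - x - 20 = 0: discriminant = (-1)^2 - 4(1)(-20) = 1 + 80 = 81.
sqrt(81) = 9, so x = (1 ± 9)/2: x = 5 or x = -4.
Collecting all roots found:

x = -4, x = -3, x = 3, x = 5


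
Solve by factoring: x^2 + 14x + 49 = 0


We need two numbers that multiply to 49 and add to 14.
Those numbers are 7 and 7 (since 7 * 7 = 49 and 7 + 7 = 14).
So x^2 + 14x + 49 = (x + 7)(x + 7) = 0
Setting each factor to zero: x = -7 or x = -7

x = -7


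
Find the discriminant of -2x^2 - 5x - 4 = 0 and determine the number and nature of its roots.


For ax^2 + bx + c = 0, discriminant D = b^2 - 4ac
Here a = -2, b = -5, c = -4
D = (-5)^2 - 4(-2)(-4) = 25 - 32 = -7

D = -7 < 0
The equation has no real roots (2 complex conjugate roots).

Discriminant = -7, no real roots (2 complex conjugate roots)


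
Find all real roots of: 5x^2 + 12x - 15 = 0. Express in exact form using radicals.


Using the quadratic formula: x = (-b ± sqrt(b^2 - 4ac)) / (2a)
Here a = 5, b = 12, c = -15
Discriminant = b^2 - 4ac = 12^2 - 4(5)(-15) = 144 + 300 = 444
Since discriminant = 444 > 0, there are two real roots.
x = (-12 ± 2*sqrt(111)) / 10
Simplifying: x = (-6 ± sqrt(111)) / 5
Numerically: x ≈ 0.9071 or x ≈ -3.3071

x = (-6 + sqrt(111)) / 5 or x = (-6 - sqrt(111)) / 5


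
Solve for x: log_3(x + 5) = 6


Convert to exponential form: x + 5 = 3^6 = 729
x = 729 - 5 = 724
Check: log_3(724 + 5) = log_3(729) = log_3(729) = 6 ✓

x = 724


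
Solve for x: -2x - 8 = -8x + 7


Starting with: -2x - 8 = -8x + 7
Move all x terms to left: (-2 + 8)x = 7 + 8
Simplify: 6x = 15
Divide both sides by 6: x = 5/2

x = 5/2


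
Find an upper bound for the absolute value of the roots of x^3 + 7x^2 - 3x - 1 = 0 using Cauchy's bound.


Cauchy's bound: all roots r satisfy |r| <= 1 + max(|a_i/a_n|) for i = 0,...,n-1
where a_n is the leading coefficient.

Coefficients: [1, 7, -3, -1]
Leading coefficient a_n = 1
Ratios |a_i/a_n|: 7, 3, 1
Maximum ratio: 7
Cauchy's bound: |r| <= 1 + 7 = 8

Upper bound = 8


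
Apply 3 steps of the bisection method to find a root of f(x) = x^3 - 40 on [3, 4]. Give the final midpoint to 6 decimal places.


f(x) = x^3 - 40
f(3) = -13 < 0
f(4) = 24 > 0

Step 1: midpoint = (3.000000 + 4.000000)/2 = 3.500000
  f(3.500000) = 2.875000
  f(mid) > 0, so root is in [3.000000, 3.500000]

Step 2: midpoint = (3.000000 + 3.500000)/2 = 3.250000
  f(3.250000) = -5.671875
  f(mid) < 0, so root is in [3.250000, 3.500000]

Step 3: midpoint = (3.250000 + 3.500000)/2 = 3.375000
  f(3.375000) = -1.556641
  f(mid) < 0, so root is in [3.375000, 3.500000]

midpoint = 3.375000


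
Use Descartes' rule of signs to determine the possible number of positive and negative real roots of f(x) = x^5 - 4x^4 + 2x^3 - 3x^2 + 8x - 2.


Descartes' rule of signs:

For positive roots, count sign changes in f(x) = x^5 - 4x^4 + 2x^3 - 3x^2 + 8x - 2:
Signs of coefficients: +, -, +, -, +, -
Number of sign changes: 5
Possible positive real roots: 5, 3, 1

For negative roots, examine f(-x) = -x^5 - 4x^4 - 2x^3 - 3x^2 - 8x - 2:
Signs of coefficients: -, -, -, -, -, -
Number of sign changes: 0
Possible negative real roots: 0

Positive roots: 5 or 3 or 1; Negative roots: 0


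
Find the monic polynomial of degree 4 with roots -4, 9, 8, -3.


A monic polynomial with roots -4, 9, 8, -3 is:
p(x) = (x + 4)(x - 9)(x - 8)(x + 3)
After multiplying by (x + 4): x + 4
After multiplying by (x - 9): x^2 - 5x - 36
After multiplying by (x - 8): x^3 - 13x^2 + 4x + 288
After multiplying by (x + 3): x^4 - 10x^3 - 35x^2 + 300x + 864

x^4 - 10x^3 - 35x^2 + 300x + 864


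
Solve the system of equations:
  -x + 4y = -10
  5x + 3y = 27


Using Cramer's rule:
Determinant D = (-1)(3) - (5)(4) = -3 - 20 = -23
Dx = (-10)(3) - (27)(4) = -30 - 108 = -138
Dy = (-1)(27) - (5)(-10) = -27 + 50 = 23
x = Dx/D = -138/-23 = 6
y = Dy/D = 23/-23 = -1

x = 6, y = -1


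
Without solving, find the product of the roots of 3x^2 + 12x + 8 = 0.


By Vieta's formulas for ax^2 + bx + c = 0:
  Sum of roots = -b/a
  Product of roots = c/a

Here a = 3, b = 12, c = 8
Sum = -(12)/3 = -4
Product = 8/3 = 8/3

Product = 8/3


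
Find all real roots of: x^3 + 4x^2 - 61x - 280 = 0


Let p(x) = x^3 + 4x^2 - 61x - 280. By the rational root theorem (leading coefficient 1), any rational root is an integer divisor of 280: try ±1, ±2, ... in turn.
Test x = 1: value = -336 ≠ 0.
Test x = -1: value = -216 ≠ 0.
Test x = 2: value = -378 ≠ 0.
Test x = -2: value = -150 ≠ 0.
Test x = 4: value = -396 ≠ 0.
Test x = -4: value = -36 ≠ 0.
Test x = 5: value = -360 ≠ 0.
Test x = -5: value = 0 ✓, so (x + 5) is a factor.
Synthetic division by (x + 5): bring down 1; 1(-5) + 4 = -1; (-1)(-5) - 61 = -56; (-56)(-5) - 280 = 0 → quotient x^2 - x - 56, remainder 0.
Solve the quadratic x^2 - x - 56 = 0: discriminant = (-1)^2 - 4(1)(-56) = 1 + 224 = 225.
sqrt(225) = 15, so x = (1 ± 15)/2: x = 8 or x = -7.

x = -7, x = -5, x = 8


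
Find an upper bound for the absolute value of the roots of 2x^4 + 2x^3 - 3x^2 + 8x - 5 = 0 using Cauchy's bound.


Cauchy's bound: all roots r satisfy |r| <= 1 + max(|a_i/a_n|) for i = 0,...,n-1
where a_n is the leading coefficient.

Coefficients: [2, 2, -3, 8, -5]
Leading coefficient a_n = 2
Ratios |a_i/a_n|: 1, 3/2, 4, 5/2
Maximum ratio: 4
Cauchy's bound: |r| <= 1 + 4 = 5

Upper bound = 5


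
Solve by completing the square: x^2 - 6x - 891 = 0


Start: x^2 - 6x - 891 = 0
Move constant: x^2 - 6x = 891
Half of -6 is -3, squared is 9
Add 9 to both sides: x^2 - 6x + 9 = 900
(x - 3)^2 = 900
x - 3 = ±30
x = 3 + 30 = 33 or x = 3 - 30 = -27

x = -27, x = 33


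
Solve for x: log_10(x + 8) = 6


Convert to exponential form: x + 8 = 10^6 = 1000000
x = 1000000 - 8 = 999992
Check: log_10(999992 + 8) = log_10(1000000) = log_10(1000000) = 6 ✓

x = 999992


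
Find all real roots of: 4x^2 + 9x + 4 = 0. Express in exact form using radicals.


Using the quadratic formula: x = (-b ± sqrt(b^2 - 4ac)) / (2a)
Here a = 4, b = 9, c = 4
Discriminant = b^2 - 4ac = 9^2 - 4(4)(4) = 81 - 64 = 17
Since discriminant = 17 > 0, there are two real roots.
x = (-9 ± sqrt(17)) / 8
Numerically: x ≈ -0.6096 or x ≈ -1.6404

x = (-9 + sqrt(17)) / 8 or x = (-9 - sqrt(17)) / 8


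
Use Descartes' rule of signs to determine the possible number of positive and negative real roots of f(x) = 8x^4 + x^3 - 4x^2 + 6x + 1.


Descartes' rule of signs:

For positive roots, count sign changes in f(x) = 8x^4 + x^3 - 4x^2 + 6x + 1:
Signs of coefficients: +, +, -, +, +
Number of sign changes: 2
Possible positive real roots: 2, 0

For negative roots, examine f(-x) = 8x^4 - x^3 - 4x^2 - 6x + 1:
Signs of coefficients: +, -, -, -, +
Number of sign changes: 2
Possible negative real roots: 2, 0

Positive roots: 2 or 0; Negative roots: 2 or 0


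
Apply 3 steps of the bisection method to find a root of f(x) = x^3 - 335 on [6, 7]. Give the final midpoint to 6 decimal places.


f(x) = x^3 - 335
f(6) = -119 < 0
f(7) = 8 > 0

Step 1: midpoint = (6.000000 + 7.000000)/2 = 6.500000
  f(6.500000) = -60.375000
  f(mid) < 0, so root is in [6.500000, 7.000000]

Step 2: midpoint = (6.500000 + 7.000000)/2 = 6.750000
  f(6.750000) = -27.453125
  f(mid) < 0, so root is in [6.750000, 7.000000]

Step 3: midpoint = (6.750000 + 7.000000)/2 = 6.875000
  f(6.875000) = -10.048828
  f(mid) < 0, so root is in [6.875000, 7.000000]

midpoint = 6.875000


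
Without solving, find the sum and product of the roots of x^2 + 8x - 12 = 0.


By Vieta's formulas for ax^2 + bx + c = 0:
  Sum of roots = -b/a
  Product of roots = c/a

Here a = 1, b = 8, c = -12
Sum = -(8)/1 = -8
Product = -12/1 = -12

Sum = -8, Product = -12


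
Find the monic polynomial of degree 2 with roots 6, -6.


A monic polynomial with roots 6, -6 is:
p(x) = (x - 6)(x + 6)
After multiplying by (x - 6): x - 6
After multiplying by (x + 6): x^2 - 36

x^2 - 36


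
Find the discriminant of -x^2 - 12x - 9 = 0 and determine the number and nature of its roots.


For ax^2 + bx + c = 0, discriminant D = b^2 - 4ac
Here a = -1, b = -12, c = -9
D = (-12)^2 - 4(-1)(-9) = 144 - 36 = 108

D = 108 > 0 but not a perfect square
The equation has 2 distinct real irrational roots.

Discriminant = 108, 2 distinct real irrational roots


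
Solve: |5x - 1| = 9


An absolute value equation |expr| = 9 gives two cases:
Case 1: 5x - 1 = 9
  5x = 10, so x = 2
Case 2: 5x - 1 = -9
  5x = -8, so x = -8/5

x = -8/5, x = 2


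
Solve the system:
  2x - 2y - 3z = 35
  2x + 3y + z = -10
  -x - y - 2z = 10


Using Cramer's rule. Expand each determinant along the first row.
D  = 2*[3*(-2) - 1*(-1)] - (-2)*[2*(-2) - 1*(-1)] + (-3)*[2*(-1) - 3*(-1)]
  = 2*(-5) - (-2)*(-3) + (-3)*(1) = -19
Dx = 35*[3*(-2) - 1*(-1)] - (-2)*[(-10)*(-2) - 1*10] + (-3)*[(-10)*(-1) - 3*10]
  = 35*(-5) - (-2)*(10) + (-3)*(-20) = -95
Dy = 2*[(-10)*(-2) - 1*10] - 35*[2*(-2) - 1*(-1)] + (-3)*[2*10 - (-10)*(-1)]
  = 2*(10) - 35*(-3) + (-3)*(10) = 95
Dz = 2*[3*10 - (-10)*(-1)] - (-2)*[2*10 - (-10)*(-1)] + 35*[2*(-1) - 3*(-1)]
  = 2*(20) - (-2)*(10) + 35*(1) = 95
x = Dx/D = -95/-19 = 5, y = Dy/D = 95/-19 = -5, z = Dz/D = 95/-19 = -5
Check eq1: (2)(5) + (-2)(-5) + (-3)(-5) = 35 = 35 ✓
Check eq2: (2)(5) + (3)(-5) + (1)(-5) = -10 = -10 ✓
Check eq3: (-1)(5) + (-1)(-5) + (-2)(-5) = 10 = 10 ✓

x = 5, y = -5, z = -5


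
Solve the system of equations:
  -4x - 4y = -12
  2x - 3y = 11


Using Cramer's rule:
Determinant D = (-4)(-3) - (2)(-4) = 12 + 8 = 20
Dx = (-12)(-3) - (11)(-4) = 36 + 44 = 80
Dy = (-4)(11) - (2)(-12) = -44 + 24 = -20
x = Dx/D = 80/20 = 4
y = Dy/D = -20/20 = -1

x = 4, y = -1


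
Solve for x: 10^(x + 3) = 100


Express both sides with the same base.
100 = 10^2
Since the bases match, equate exponents: x + 3 = 2
So x = 2 - (3) = -1

x = -1


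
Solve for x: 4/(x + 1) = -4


Multiply both sides by (x + 1): 4 = -4(x + 1)
Distribute: 4 = -4x - 4
-4x = 4 + 4 = 8
x = -2

x = -2


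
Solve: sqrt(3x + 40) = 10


Square both sides: 3x + 40 = 10^2 = 100
3x = 100 - 40 = 60
x = 20
Check: sqrt(3*20 + 40) = sqrt(100) = 10 ✓

x = 20


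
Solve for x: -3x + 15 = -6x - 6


Starting with: -3x + 15 = -6x - 6
Move all x terms to left: (-3 + 6)x = -6 - 15
Simplify: 3x = -21
Divide both sides by 3: x = -7

x = -7


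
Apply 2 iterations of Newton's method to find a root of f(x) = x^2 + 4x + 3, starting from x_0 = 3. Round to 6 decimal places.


Newton's method: x_(n+1) = x_n - f(x_n)/f'(x_n)
f(x) = x^2 + 4x + 3
f'(x) = 2x + 4

Iteration 1:
  f(3.000000) = 24.000000
  f'(3.000000) = 10.000000
  x_1 = 3.000000 - (24.000000)/(10.000000) = 0.600000

Iteration 2:
  f(0.600000) = 5.760000
  f'(0.600000) = 5.200000
  x_2 = 0.600000 - (5.760000)/(5.200000) = -0.507692

x_2 = -0.507692


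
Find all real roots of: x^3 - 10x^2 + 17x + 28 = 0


Let p(x) = x^3 - 10x^2 + 17x + 28. By the rational root theorem (leading coefficient 1), any rational root is an integer divisor of 28: try ±1, ±2, ... in turn.
Test x = 1: value = 36 ≠ 0.
Test x = -1: value = 0 ✓, so (x + 1) is a factor.
Synthetic division by (x + 1): bring down 1; 1(-1) - 10 = -11; (-11)(-1) + 17 = 28; 28(-1) + 28 = 0 → quotient x^2 - 11x + 28, remainder 0.
Solve the quadratic x^2 - 11x + 28 = 0: discriminant = (-11)^2 - 4(1)(28) = 121 - 112 = 9.
sqrt(9) = 3, so x = (11 ± 3)/2: x = 7 or x = 4.

x = -1, x = 4, x = 7


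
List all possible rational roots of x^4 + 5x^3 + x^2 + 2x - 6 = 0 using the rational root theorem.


Rational root theorem: possible roots are ±p/q where:
  p divides the constant term (-6): p ∈ {1, 2, 3, 6}
  q divides the leading coefficient (1): q ∈ {1}

All possible rational roots: -6, -3, -2, -1, 1, 2, 3, 6

-6, -3, -2, -1, 1, 2, 3, 6


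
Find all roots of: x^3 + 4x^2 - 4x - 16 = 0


Let p(x) = x^3 + 4x^2 - 4x - 16. By the rational root theorem (leading coefficient 1), any rational root is an integer divisor of 16: try ±1, ±2, ... in turn.
Test x = 1: value = -15 ≠ 0.
Test x = -1: value = -9 ≠ 0.
Test x = 2: value = 0 ✓, so (x - 2) is a factor.
Synthetic division by (x - 2): bring down 1; 1(2) + 4 = 6; 6(2) - 4 = 8; 8(2) - 16 = 0 → quotient x^2 + 6x + 8, remainder 0.
Solve the quadratic x^2 + 6x + 8 = 0: discriminant = 6^2 - 4(1)(8) = 36 - 32 = 4.
sqrt(4) = 2, so x = (-6 ± 2)/2: x = -2 or x = -4.
Collecting all roots found:

x = -4, x = -2, x = 2


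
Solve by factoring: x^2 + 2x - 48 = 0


We need two numbers that multiply to -48 and add to 2.
Those numbers are 8 and -6 (since 8 * (-6) = -48 and 8 + (-6) = 2).
So x^2 + 2x - 48 = (x + 8)(x - 6) = 0
Setting each factor to zero: x = -8 or x = 6

x = -8, x = 6


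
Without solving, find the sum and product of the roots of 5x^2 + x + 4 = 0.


By Vieta's formulas for ax^2 + bx + c = 0:
  Sum of roots = -b/a
  Product of roots = c/a

Here a = 5, b = 1, c = 4
Sum = -(1)/5 = -1/5
Product = 4/5 = 4/5

Sum = -1/5, Product = 4/5


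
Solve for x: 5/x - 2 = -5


Subtract -2 from both sides: 5/x = -3
Multiply both sides by x: 5 = -3 * x
Divide by -3: x = -5/3

x = -5/3


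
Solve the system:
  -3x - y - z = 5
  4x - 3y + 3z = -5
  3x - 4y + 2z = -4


Using Cramer's rule. Expand each determinant along the first row.
D  = (-3)*[(-3)*2 - 3*(-4)] - (-1)*[4*2 - 3*3] + (-1)*[4*(-4) - (-3)*3]
  = (-3)*(6) - (-1)*(-1) + (-1)*(-7) = -12
Dx = 5*[(-3)*2 - 3*(-4)] - (-1)*[(-5)*2 - 3*(-4)] + (-1)*[(-5)*(-4) - (-3)*(-4)]
  = 5*(6) - (-1)*(2) + (-1)*(8) = 24
Dy = (-3)*[(-5)*2 - 3*(-4)] - 5*[4*2 - 3*3] + (-1)*[4*(-4) - (-5)*3]
  = (-3)*(2) - 5*(-1) + (-1)*(-1) = 0
Dz = (-3)*[(-3)*(-4) - (-5)*(-4)] - (-1)*[4*(-4) - (-5)*3] + 5*[4*(-4) - (-3)*3]
  = (-3)*(-8) - (-1)*(-1) + 5*(-7) = -12
x = Dx/D = 24/-12 = -2, y = Dy/D = 0/-12 = 0, z = Dz/D = -12/-12 = 1
Check eq1: (-3)(-2) + (-1)(0) + (-1)(1) = 5 = 5 ✓
Check eq2: (4)(-2) + (-3)(0) + (3)(1) = -5 = -5 ✓
Check eq3: (3)(-2) + (-4)(0) + (2)(1) = -4 = -4 ✓

x = -2, y = 0, z = 1


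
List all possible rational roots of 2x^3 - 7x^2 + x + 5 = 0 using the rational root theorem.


Rational root theorem: possible roots are ±p/q where:
  p divides the constant term (5): p ∈ {1, 5}
  q divides the leading coefficient (2): q ∈ {1, 2}

All possible rational roots: -5, -5/2, -1, -1/2, 1/2, 1, 5/2, 5

-5, -5/2, -1, -1/2, 1/2, 1, 5/2, 5


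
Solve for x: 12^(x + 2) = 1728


Express both sides with the same base.
1728 = 12^3
Since the bases match, equate exponents: x + 2 = 3
So x = 3 - (2) = 1

x = 1


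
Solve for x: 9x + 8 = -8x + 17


Starting with: 9x + 8 = -8x + 17
Move all x terms to left: (9 + 8)x = 17 - 8
Simplify: 17x = 9
Divide both sides by 17: x = 9/17

x = 9/17


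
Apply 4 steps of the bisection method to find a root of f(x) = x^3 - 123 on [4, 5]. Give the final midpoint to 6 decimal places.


f(x) = x^3 - 123
f(4) = -59 < 0
f(5) = 2 > 0

Step 1: midpoint = (4.000000 + 5.000000)/2 = 4.500000
  f(4.500000) = -31.875000
  f(mid) < 0, so root is in [4.500000, 5.000000]

Step 2: midpoint = (4.500000 + 5.000000)/2 = 4.750000
  f(4.750000) = -15.828125
  f(mid) < 0, so root is in [4.750000, 5.000000]

Step 3: midpoint = (4.750000 + 5.000000)/2 = 4.875000
  f(4.875000) = -7.142578
  f(mid) < 0, so root is in [4.875000, 5.000000]

Step 4: midpoint = (4.875000 + 5.000000)/2 = 4.937500
  f(4.937500) = -2.629150
  f(mid) < 0, so root is in [4.937500, 5.000000]

midpoint = 4.937500


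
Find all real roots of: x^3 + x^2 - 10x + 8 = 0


Let p(x) = x^3 + x^2 - 10x + 8. By the rational root theorem (leading coefficient 1), any rational root is an integer divisor of 8: try ±1, ±2, ... in turn.
Test x = 1: value = 0 ✓, so (x - 1) is a factor.
Synthetic division by (x - 1): bring down 1; 1(1) + 1 = 2; 2(1) - 10 = -8; (-8)(1) + 8 = 0 → quotient x^2 + 2x - 8, remainder 0.
Solve the quadratic x^2 + 2x - 8 = 0: discriminant = 2^2 - 4(1)(-8) = 4 + 32 = 36.
sqrt(36) = 6, so x = (-2 ± 6)/2: x = 2 or x = -4.

x = -4, x = 1, x = 2


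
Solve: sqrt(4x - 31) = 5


Square both sides: 4x - 31 = 5^2 = 25
4x = 25 + 31 = 56
x = 14
Check: sqrt(4*14 - 31) = sqrt(25) = 5 ✓

x = 14


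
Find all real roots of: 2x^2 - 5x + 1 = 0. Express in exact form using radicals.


Using the quadratic formula: x = (-b ± sqrt(b^2 - 4ac)) / (2a)
Here a = 2, b = -5, c = 1
Discriminant = b^2 - 4ac = (-5)^2 - 4(2)(1) = 25 - 8 = 17
Since discriminant = 17 > 0, there are two real roots.
x = (5 ± sqrt(17)) / 4
Numerically: x ≈ 2.2808 or x ≈ 0.2192

x = (5 + sqrt(17)) / 4 or x = (5 - sqrt(17)) / 4


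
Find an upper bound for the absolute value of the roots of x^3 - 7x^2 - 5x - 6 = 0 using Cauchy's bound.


Cauchy's bound: all roots r satisfy |r| <= 1 + max(|a_i/a_n|) for i = 0,...,n-1
where a_n is the leading coefficient.

Coefficients: [1, -7, -5, -6]
Leading coefficient a_n = 1
Ratios |a_i/a_n|: 7, 5, 6
Maximum ratio: 7
Cauchy's bound: |r| <= 1 + 7 = 8

Upper bound = 8


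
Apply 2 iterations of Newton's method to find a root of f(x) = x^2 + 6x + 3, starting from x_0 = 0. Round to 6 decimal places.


Newton's method: x_(n+1) = x_n - f(x_n)/f'(x_n)
f(x) = x^2 + 6x + 3
f'(x) = 2x + 6

Iteration 1:
  f(0.000000) = 3.000000
  f'(0.000000) = 6.000000
  x_1 = 0.000000 - (3.000000)/(6.000000) = -0.500000

Iteration 2:
  f(-0.500000) = 0.250000
  f'(-0.500000) = 5.000000
  x_2 = -0.500000 - (0.250000)/(5.000000) = -0.550000

x_2 = -0.550000


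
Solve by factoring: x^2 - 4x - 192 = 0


We need two numbers that multiply to -192 and add to -4.
Those numbers are 12 and -16 (since 12 * (-16) = -192 and 12 + (-16) = -4).
So x^2 - 4x - 192 = (x + 12)(x - 16) = 0
Setting each factor to zero: x = -12 or x = 16

x = -12, x = 16


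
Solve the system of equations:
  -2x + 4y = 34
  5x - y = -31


Using Cramer's rule:
Determinant D = (-2)(-1) - (5)(4) = 2 - 20 = -18
Dx = (34)(-1) - (-31)(4) = -34 + 124 = 90
Dy = (-2)(-31) - (5)(34) = 62 - 170 = -108
x = Dx/D = 90/-18 = -5
y = Dy/D = -108/-18 = 6

x = -5, y = 6


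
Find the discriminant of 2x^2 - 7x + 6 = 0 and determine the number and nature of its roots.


For ax^2 + bx + c = 0, discriminant D = b^2 - 4ac
Here a = 2, b = -7, c = 6
D = (-7)^2 - 4(2)(6) = 49 - 48 = 1

D = 1 > 0 and is a perfect square (sqrt = 1)
The equation has 2 distinct real rational roots.

Discriminant = 1, 2 distinct real rational roots


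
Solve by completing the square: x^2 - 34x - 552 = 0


Start: x^2 - 34x - 552 = 0
Move constant: x^2 - 34x = 552
Half of -34 is -17, squared is 289
Add 289 to both sides: x^2 - 34x + 289 = 841
(x - 17)^2 = 841
x - 17 = ±29
x = 17 + 29 = 46 or x = 17 - 29 = -12

x = -12, x = 46


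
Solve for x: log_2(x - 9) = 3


Convert to exponential form: x - 9 = 2^3 = 8
x = 8 + 9 = 17
Check: log_2(17 - 9) = log_2(8) = log_2(8) = 3 ✓

x = 17


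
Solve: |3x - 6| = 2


An absolute value equation |expr| = 2 gives two cases:
Case 1: 3x - 6 = 2
  3x = 8, so x = 8/3
Case 2: 3x - 6 = -2
  3x = 4, so x = 4/3

x = 4/3, x = 8/3


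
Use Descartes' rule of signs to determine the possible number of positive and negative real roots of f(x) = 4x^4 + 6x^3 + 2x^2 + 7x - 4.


Descartes' rule of signs:

For positive roots, count sign changes in f(x) = 4x^4 + 6x^3 + 2x^2 + 7x - 4:
Signs of coefficients: +, +, +, +, -
Number of sign changes: 1
Possible positive real roots: 1

For negative roots, examine f(-x) = 4x^4 - 6x^3 + 2x^2 - 7x - 4:
Signs of coefficients: +, -, +, -, -
Number of sign changes: 3
Possible negative real roots: 3, 1

Positive roots: 1; Negative roots: 3 or 1


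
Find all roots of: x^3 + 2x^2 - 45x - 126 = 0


Let p(x) = x^3 + 2x^2 - 45x - 126. By the rational root theorem (leading coefficient 1), any rational root is an integer divisor of 126: try ±1, ±2, ... in turn.
Test x = 1: value = -168 ≠ 0.
Test x = -1: value = -80 ≠ 0.
Test x = 2: value = -200 ≠ 0.
Test x = -2: value = -36 ≠ 0.
Test x = 3: value = -216 ≠ 0.
Test x = -3: value = 0 ✓, so (x + 3) is a factor.
Synthetic division by (x + 3): bring down 1; 1(-3) + 2 = -1; (-1)(-3) - 45 = -42; (-42)(-3) - 126 = 0 → quotient x^2 - x - 42, remainder 0.
Solve the quadratic x^2 - x - 42 = 0: discriminant = (-1)^2 - 4(1)(-42) = 1 + 168 = 169.
sqrt(169) = 13, so x = (1 ± 13)/2: x = 7 or x = -6.
Collecting all roots found:

x = -6, x = -3, x = 7


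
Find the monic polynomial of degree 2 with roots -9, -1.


A monic polynomial with roots -9, -1 is:
p(x) = (x + 9)(x + 1)
After multiplying by (x + 9): x + 9
After multiplying by (x + 1): x^2 + 10x + 9

x^2 + 10x + 9


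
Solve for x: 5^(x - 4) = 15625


Express both sides with the same base.
15625 = 5^6
Since the bases match, equate exponents: x - 4 = 6
So x = 6 - (-4) = 10

x = 10


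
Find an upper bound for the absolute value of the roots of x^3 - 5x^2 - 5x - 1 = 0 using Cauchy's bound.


Cauchy's bound: all roots r satisfy |r| <= 1 + max(|a_i/a_n|) for i = 0,...,n-1
where a_n is the leading coefficient.

Coefficients: [1, -5, -5, -1]
Leading coefficient a_n = 1
Ratios |a_i/a_n|: 5, 5, 1
Maximum ratio: 5
Cauchy's bound: |r| <= 1 + 5 = 6

Upper bound = 6


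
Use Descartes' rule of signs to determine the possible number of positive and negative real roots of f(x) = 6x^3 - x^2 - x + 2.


Descartes' rule of signs:

For positive roots, count sign changes in f(x) = 6x^3 - x^2 - x + 2:
Signs of coefficients: +, -, -, +
Number of sign changes: 2
Possible positive real roots: 2, 0

For negative roots, examine f(-x) = -6x^3 - x^2 + x + 2:
Signs of coefficients: -, -, +, +
Number of sign changes: 1
Possible negative real roots: 1

Positive roots: 2 or 0; Negative roots: 1


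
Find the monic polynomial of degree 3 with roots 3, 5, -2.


A monic polynomial with roots 3, 5, -2 is:
p(x) = (x - 3)(x - 5)(x + 2)
After multiplying by (x - 3): x - 3
After multiplying by (x - 5): x^2 - 8x + 15
After multiplying by (x + 2): x^3 - 6x^2 - x + 30

x^3 - 6x^2 - x + 30


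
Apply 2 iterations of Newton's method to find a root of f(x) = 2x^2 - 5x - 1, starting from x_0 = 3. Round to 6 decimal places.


Newton's method: x_(n+1) = x_n - f(x_n)/f'(x_n)
f(x) = 2x^2 - 5x - 1
f'(x) = 4x - 5

Iteration 1:
  f(3.000000) = 2.000000
  f'(3.000000) = 7.000000
  x_1 = 3.000000 - (2.000000)/(7.000000) = 2.714286

Iteration 2:
  f(2.714286) = 0.163265
  f'(2.714286) = 5.857143
  x_2 = 2.714286 - (0.163265)/(5.857143) = 2.686411

x_2 = 2.686411


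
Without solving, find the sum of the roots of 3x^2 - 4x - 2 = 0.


By Vieta's formulas for ax^2 + bx + c = 0:
  Sum of roots = -b/a
  Product of roots = c/a

Here a = 3, b = -4, c = -2
Sum = -(-4)/3 = 4/3
Product = -2/3 = -2/3

Sum = 4/3


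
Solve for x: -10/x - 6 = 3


Subtract -6 from both sides: -10/x = 9
Multiply both sides by x: -10 = 9 * x
Divide by 9: x = -10/9

x = -10/9


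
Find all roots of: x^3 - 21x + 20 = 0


Let p(x) = x^3 - 21x + 20. By the rational root theorem (leading coefficient 1), any rational root is an integer divisor of 20: try ±1, ±2, ... in turn.
Test x = 1: value = 0 ✓, so (x - 1) is a factor.
Synthetic division by (x - 1): bring down 1; 1(1) + 0 = 1; 1(1) - 21 = -20; (-20)(1) + 20 = 0 → quotient x^2 + x - 20, remainder 0.
Solve the quadratic x^2 + x - 20 = 0: discriminant = 1^2 - 4(1)(-20) = 1 + 80 = 81.
sqrt(81) = 9, so x = (-1 ± 9)/2: x = 4 or x = -5.
Collecting all roots found:

x = -5, x = 1, x = 4


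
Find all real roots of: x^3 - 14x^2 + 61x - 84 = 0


Let p(x) = x^3 - 14x^2 + 61x - 84. By the rational root theorem (leading coefficient 1), any rational root is an integer divisor of 84: try ±1, ±2, ... in turn.
Test x = 1: value = -36 ≠ 0.
Test x = -1: value = -160 ≠ 0.
Test x = 2: value = -10 ≠ 0.
Test x = -2: value = -270 ≠ 0.
Test x = 3: value = 0 ✓, so (x - 3) is a factor.
Synthetic division by (x - 3): bring down 1; 1(3) - 14 = -11; (-11)(3) + 61 = 28; 28(3) - 84 = 0 → quotient x^2 - 11x + 28, remainder 0.
Solve the quadratic x^2 - 11x + 28 = 0: discriminant = (-11)^2 - 4(1)(28) = 121 - 112 = 9.
sqrt(9) = 3, so x = (11 ± 3)/2: x = 7 or x = 4.

x = 3, x = 4, x = 7


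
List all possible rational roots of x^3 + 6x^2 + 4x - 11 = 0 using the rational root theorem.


Rational root theorem: possible roots are ±p/q where:
  p divides the constant term (-11): p ∈ {1, 11}
  q divides the leading coefficient (1): q ∈ {1}

All possible rational roots: -11, -1, 1, 11

-11, -1, 1, 11


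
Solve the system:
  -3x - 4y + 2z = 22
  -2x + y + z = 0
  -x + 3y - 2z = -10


Using Cramer's rule. Expand each determinant along the first row.
D  = (-3)*[1*(-2) - 1*3] - (-4)*[(-2)*(-2) - 1*(-1)] + 2*[(-2)*3 - 1*(-1)]
  = (-3)*(-5) - (-4)*(5) + 2*(-5) = 25
Dx = 22*[1*(-2) - 1*3] - (-4)*[0*(-2) - 1*(-10)] + 2*[0*3 - 1*(-10)]
  = 22*(-5) - (-4)*(10) + 2*(10) = -50
Dy = (-3)*[0*(-2) - 1*(-10)] - 22*[(-2)*(-2) - 1*(-1)] + 2*[(-2)*(-10) - 0*(-1)]
  = (-3)*(10) - 22*(5) + 2*(20) = -100
Dz = (-3)*[1*(-10) - 0*3] - (-4)*[(-2)*(-10) - 0*(-1)] + 22*[(-2)*3 - 1*(-1)]
  = (-3)*(-10) - (-4)*(20) + 22*(-5) = 0
x = Dx/D = -50/25 = -2, y = Dy/D = -100/25 = -4, z = Dz/D = 0/25 = 0
Check eq1: (-3)(-2) + (-4)(-4) + (2)(0) = 22 = 22 ✓
Check eq2: (-2)(-2) + (1)(-4) + (1)(0) = 0 = 0 ✓
Check eq3: (-1)(-2) + (3)(-4) + (-2)(0) = -10 = -10 ✓

x = -2, y = -4, z = 0


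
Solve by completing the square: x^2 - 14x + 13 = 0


Start: x^2 - 14x + 13 = 0
Move constant: x^2 - 14x = -13
Half of -14 is -7, squared is 49
Add 49 to both sides: x^2 - 14x + 49 = 36
(x - 7)^2 = 36
x - 7 = ±6
x = 7 + 6 = 13 or x = 7 - 6 = 1

x = 1, x = 13


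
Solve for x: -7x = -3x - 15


Starting with: -7x = -3x - 15
Move all x terms to left: (-7 + 3)x = -15 - 0
Simplify: -4x = -15
Divide both sides by -4: x = 15/4

x = 15/4


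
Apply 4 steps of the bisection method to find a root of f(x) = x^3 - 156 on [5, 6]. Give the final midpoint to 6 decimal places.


f(x) = x^3 - 156
f(5) = -31 < 0
f(6) = 60 > 0

Step 1: midpoint = (5.000000 + 6.000000)/2 = 5.500000
  f(5.500000) = 10.375000
  f(mid) > 0, so root is in [5.000000, 5.500000]

Step 2: midpoint = (5.000000 + 5.500000)/2 = 5.250000
  f(5.250000) = -11.296875
  f(mid) < 0, so root is in [5.250000, 5.500000]

Step 3: midpoint = (5.250000 + 5.500000)/2 = 5.375000
  f(5.375000) = -0.712891
  f(mid) < 0, so root is in [5.375000, 5.500000]

Step 4: midpoint = (5.375000 + 5.500000)/2 = 5.437500
  f(5.437500) = 4.767334
  f(mid) > 0, so root is in [5.375000, 5.437500]

midpoint = 5.437500


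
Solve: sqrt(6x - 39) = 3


Square both sides: 6x - 39 = 3^2 = 9
6x = 9 + 39 = 48
x = 8
Check: sqrt(6*8 - 39) = sqrt(9) = 3 ✓

x = 8


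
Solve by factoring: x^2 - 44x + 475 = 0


We need two numbers that multiply to 475 and add to -44.
Those numbers are -19 and -25 (since (-19) * (-25) = 475 and (-19) + (-25) = -44).
So x^2 - 44x + 475 = (x - 19)(x - 25) = 0
Setting each factor to zero: x = 19 or x = 25

x = 19, x = 25


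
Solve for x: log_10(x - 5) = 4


Convert to exponential form: x - 5 = 10^4 = 10000
x = 10000 + 5 = 10005
Check: log_10(10005 - 5) = log_10(10000) = log_10(10000) = 4 ✓

x = 10005


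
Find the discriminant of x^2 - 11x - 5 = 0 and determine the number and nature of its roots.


For ax^2 + bx + c = 0, discriminant D = b^2 - 4ac
Here a = 1, b = -11, c = -5
D = (-11)^2 - 4(1)(-5) = 121 + 20 = 141

D = 141 > 0 but not a perfect square
The equation has 2 distinct real irrational roots.

Discriminant = 141, 2 distinct real irrational roots


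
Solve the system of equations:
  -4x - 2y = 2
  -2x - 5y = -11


Using Cramer's rule:
Determinant D = (-4)(-5) - (-2)(-2) = 20 - 4 = 16
Dx = (2)(-5) - (-11)(-2) = -10 - 22 = -32
Dy = (-4)(-11) - (-2)(2) = 44 + 4 = 48
x = Dx/D = -32/16 = -2
y = Dy/D = 48/16 = 3

x = -2, y = 3


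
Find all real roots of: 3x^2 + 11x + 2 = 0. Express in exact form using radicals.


Using the quadratic formula: x = (-b ± sqrt(b^2 - 4ac)) / (2a)
Here a = 3, b = 11, c = 2
Discriminant = b^2 - 4ac = 11^2 - 4(3)(2) = 121 - 24 = 97
Since discriminant = 97 > 0, there are two real roots.
x = (-11 ± sqrt(97)) / 6
Numerically: x ≈ -0.1919 or x ≈ -3.4748

x = (-11 + sqrt(97)) / 6 or x = (-11 - sqrt(97)) / 6


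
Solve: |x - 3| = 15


An absolute value equation |expr| = 15 gives two cases:
Case 1: x - 3 = 15
  x = 18, so x = 18
Case 2: x - 3 = -15
  x = -12, so x = -12

x = -12, x = 18


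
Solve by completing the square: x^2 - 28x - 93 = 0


Start: x^2 - 28x - 93 = 0
Move constant: x^2 - 28x = 93
Half of -28 is -14, squared is 196
Add 196 to both sides: x^2 - 28x + 196 = 289
(x - 14)^2 = 289
x - 14 = ±17
x = 14 + 17 = 31 or x = 14 - 17 = -3

x = -3, x = 31


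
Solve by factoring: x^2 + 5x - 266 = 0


We need two numbers that multiply to -266 and add to 5.
Those numbers are -14 and 19 (since (-14) * 19 = -266 and (-14) + 19 = 5).
So x^2 + 5x - 266 = (x - 14)(x + 19) = 0
Setting each factor to zero: x = 14 or x = -19

x = -19, x = 14


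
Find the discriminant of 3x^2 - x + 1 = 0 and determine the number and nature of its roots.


For ax^2 + bx + c = 0, discriminant D = b^2 - 4ac
Here a = 3, b = -1, c = 1
D = (-1)^2 - 4(3)(1) = 1 - 12 = -11

D = -11 < 0
The equation has no real roots (2 complex conjugate roots).

Discriminant = -11, no real roots (2 complex conjugate roots)


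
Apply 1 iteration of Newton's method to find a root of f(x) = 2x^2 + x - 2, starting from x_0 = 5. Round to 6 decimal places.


Newton's method: x_(n+1) = x_n - f(x_n)/f'(x_n)
f(x) = 2x^2 + x - 2
f'(x) = 4x + 1

Iteration 1:
  f(5.000000) = 53.000000
  f'(5.000000) = 21.000000
  x_1 = 5.000000 - (53.000000)/(21.000000) = 2.476190

x_1 = 2.476190


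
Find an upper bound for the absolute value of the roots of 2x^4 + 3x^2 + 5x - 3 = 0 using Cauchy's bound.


Cauchy's bound: all roots r satisfy |r| <= 1 + max(|a_i/a_n|) for i = 0,...,n-1
where a_n is the leading coefficient.

Coefficients: [2, 0, 3, 5, -3]
Leading coefficient a_n = 2
Ratios |a_i/a_n|: 0, 3/2, 5/2, 3/2
Maximum ratio: 5/2
Cauchy's bound: |r| <= 1 + 5/2 = 7/2

Upper bound = 7/2


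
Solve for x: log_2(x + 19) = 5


Convert to exponential form: x + 19 = 2^5 = 32
x = 32 - 19 = 13
Check: log_2(13 + 19) = log_2(32) = log_2(32) = 5 ✓

x = 13


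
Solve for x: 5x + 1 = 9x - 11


Starting with: 5x + 1 = 9x - 11
Move all x terms to left: (5 - 9)x = -11 - 1
Simplify: -4x = -12
Divide both sides by -4: x = 3

x = 3


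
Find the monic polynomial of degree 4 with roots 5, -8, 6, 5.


A monic polynomial with roots 5, -8, 6, 5 is:
p(x) = (x - 5)(x + 8)(x - 6)(x - 5)
After multiplying by (x - 5): x - 5
After multiplying by (x + 8): x^2 + 3x - 40
After multiplying by (x - 6): x^3 - 3x^2 - 58x + 240
After multiplying by (x - 5): x^4 - 8x^3 - 43x^2 + 530x - 1200

x^4 - 8x^3 - 43x^2 + 530x - 1200


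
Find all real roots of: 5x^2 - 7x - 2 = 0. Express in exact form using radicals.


Using the quadratic formula: x = (-b ± sqrt(b^2 - 4ac)) / (2a)
Here a = 5, b = -7, c = -2
Discriminant = b^2 - 4ac = (-7)^2 - 4(5)(-2) = 49 + 40 = 89
Since discriminant = 89 > 0, there are two real roots.
x = (7 ± sqrt(89)) / 10
Numerically: x ≈ 1.6434 or x ≈ -0.2434

x = (7 + sqrt(89)) / 10 or x = (7 - sqrt(89)) / 10


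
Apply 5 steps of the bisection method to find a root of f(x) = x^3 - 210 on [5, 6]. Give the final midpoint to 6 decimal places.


f(x) = x^3 - 210
f(5) = -85 < 0
f(6) = 6 > 0

Step 1: midpoint = (5.000000 + 6.000000)/2 = 5.500000
  f(5.500000) = -43.625000
  f(mid) < 0, so root is in [5.500000, 6.000000]

Step 2: midpoint = (5.500000 + 6.000000)/2 = 5.750000
  f(5.750000) = -19.890625
  f(mid) < 0, so root is in [5.750000, 6.000000]

Step 3: midpoint = (5.750000 + 6.000000)/2 = 5.875000
  f(5.875000) = -7.220703
  f(mid) < 0, so root is in [5.875000, 6.000000]

Step 4: midpoint = (5.875000 + 6.000000)/2 = 5.937500
  f(5.937500) = -0.679932
  f(mid) < 0, so root is in [5.937500, 6.000000]

Step 5: midpoint = (5.937500 + 6.000000)/2 = 5.968750
  f(5.968750) = 2.642548
  f(mid) > 0, so root is in [5.937500, 5.968750]

midpoint = 5.968750


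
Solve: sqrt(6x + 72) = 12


Square both sides: 6x + 72 = 12^2 = 144
6x = 144 - 72 = 72
x = 12
Check: sqrt(6*12 + 72) = sqrt(144) = 12 ✓

x = 12


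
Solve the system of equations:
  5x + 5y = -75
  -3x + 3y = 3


Using Cramer's rule:
Determinant D = (5)(3) - (-3)(5) = 15 + 15 = 30
Dx = (-75)(3) - (3)(5) = -225 - 15 = -240
Dy = (5)(3) - (-3)(-75) = 15 - 225 = -210
x = Dx/D = -240/30 = -8
y = Dy/D = -210/30 = -7

x = -8, y = -7


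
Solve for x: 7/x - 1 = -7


Subtract -1 from both sides: 7/x = -6
Multiply both sides by x: 7 = -6 * x
Divide by -6: x = -7/6

x = -7/6


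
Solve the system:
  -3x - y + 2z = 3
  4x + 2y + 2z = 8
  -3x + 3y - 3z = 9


Using Cramer's rule. Expand each determinant along the first row.
D  = (-3)*[2*(-3) - 2*3] - (-1)*[4*(-3) - 2*(-3)] + 2*[4*3 - 2*(-3)]
  = (-3)*(-12) - (-1)*(-6) + 2*(18) = 66
Dx = 3*[2*(-3) - 2*3] - (-1)*[8*(-3) - 2*9] + 2*[8*3 - 2*9]
  = 3*(-12) - (-1)*(-42) + 2*(6) = -66
Dy = (-3)*[8*(-3) - 2*9] - 3*[4*(-3) - 2*(-3)] + 2*[4*9 - 8*(-3)]
  = (-3)*(-42) - 3*(-6) + 2*(60) = 264
Dz = (-3)*[2*9 - 8*3] - (-1)*[4*9 - 8*(-3)] + 3*[4*3 - 2*(-3)]
  = (-3)*(-6) - (-1)*(60) + 3*(18) = 132
x = Dx/D = -66/66 = -1, y = Dy/D = 264/66 = 4, z = Dz/D = 132/66 = 2
Check eq1: (-3)(-1) + (-1)(4) + (2)(2) = 3 = 3 ✓
Check eq2: (4)(-1) + (2)(4) + (2)(2) = 8 = 8 ✓
Check eq3: (-3)(-1) + (3)(4) + (-3)(2) = 9 = 9 ✓

x = -1, y = 4, z = 2


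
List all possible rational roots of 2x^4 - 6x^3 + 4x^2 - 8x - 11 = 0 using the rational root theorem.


Rational root theorem: possible roots are ±p/q where:
  p divides the constant term (-11): p ∈ {1, 11}
  q divides the leading coefficient (2): q ∈ {1, 2}

All possible rational roots: -11, -11/2, -1, -1/2, 1/2, 1, 11/2, 11

-11, -11/2, -1, -1/2, 1/2, 1, 11/2, 11


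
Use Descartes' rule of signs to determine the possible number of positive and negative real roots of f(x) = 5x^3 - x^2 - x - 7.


Descartes' rule of signs:

For positive roots, count sign changes in f(x) = 5x^3 - x^2 - x - 7:
Signs of coefficients: +, -, -, -
Number of sign changes: 1
Possible positive real roots: 1

For negative roots, examine f(-x) = -5x^3 - x^2 + x - 7:
Signs of coefficients: -, -, +, -
Number of sign changes: 2
Possible negative real roots: 2, 0

Positive roots: 1; Negative roots: 2 or 0


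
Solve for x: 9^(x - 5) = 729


Express both sides with the same base.
729 = 9^3
Since the bases match, equate exponents: x - 5 = 3
So x = 3 - (-5) = 8

x = 8


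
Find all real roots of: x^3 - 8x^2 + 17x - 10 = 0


Let p(x) = x^3 - 8x^2 + 17x - 10. By the rational root theorem (leading coefficient 1), any rational root is an integer divisor of 10: try ±1, ±2, ... in turn.
Test x = 1: value = 0 ✓, so (x - 1) is a factor.
Synthetic division by (x - 1): bring down 1; 1(1) - 8 = -7; (-7)(1) + 17 = 10; 10(1) - 10 = 0 → quotient x^2 - 7x + 10, remainder 0.
Solve the quadratic x^2 - 7x + 10 = 0: discriminant = (-7)^2 - 4(1)(10) = 49 - 40 = 9.
sqrt(9) = 3, so x = (7 ± 3)/2: x = 5 or x = 2.

x = 1, x = 2, x = 5


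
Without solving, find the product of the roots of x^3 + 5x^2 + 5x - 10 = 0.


By Vieta's formulas for x^3 + bx^2 + cx + d = 0:
  r1 + r2 + r3 = -b/a = -5
  r1*r2 + r1*r3 + r2*r3 = c/a = 5
  r1*r2*r3 = -d/a = 10


Product = 10


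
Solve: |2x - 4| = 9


An absolute value equation |expr| = 9 gives two cases:
Case 1: 2x - 4 = 9
  2x = 13, so x = 13/2
Case 2: 2x - 4 = -9
  2x = -5, so x = -5/2

x = -5/2, x = 13/2


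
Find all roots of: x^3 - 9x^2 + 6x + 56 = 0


Let p(x) = x^3 - 9x^2 + 6x + 56. By the rational root theorem (leading coefficient 1), any rational root is an integer divisor of 56: try ±1, ±2, ... in turn.
Test x = 1: value = 54 ≠ 0.
Test x = -1: value = 40 ≠ 0.
Test x = 2: value = 40 ≠ 0.
Test x = -2: value = 0 ✓, so (x + 2) is a factor.
Synthetic division by (x + 2): bring down 1; 1(-2) - 9 = -11; (-11)(-2) + 6 = 28; 28(-2) + 56 = 0 → quotient x^2 - 11x + 28, remainder 0.
Solve the quadratic x^2 - 11x + 28 = 0: discriminant = (-11)^2 - 4(1)(28) = 121 - 112 = 9.
sqrt(9) = 3, so x = (11 ± 3)/2: x = 7 or x = 4.
Collecting all roots found:

x = -2, x = 4, x = 7


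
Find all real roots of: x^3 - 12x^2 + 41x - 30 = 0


Let p(x) = x^3 - 12x^2 + 41x - 30. By the rational root theorem (leading coefficient 1), any rational root is an integer divisor of 30: try ±1, ±2, ... in turn.
Test x = 1: value = 0 ✓, so (x - 1) is a factor.
Synthetic division by (x - 1): bring down 1; 1(1) - 12 = -11; (-11)(1) + 41 = 30; 30(1) - 30 = 0 → quotient x^2 - 11x + 30, remainder 0.
Solve the quadratic x^2 - 11x + 30 = 0: discriminant = (-11)^2 - 4(1)(30) = 121 - 120 = 1.
sqrt(1) = 1, so x = (11 ± 1)/2: x = 6 or x = 5.

x = 1, x = 5, x = 6


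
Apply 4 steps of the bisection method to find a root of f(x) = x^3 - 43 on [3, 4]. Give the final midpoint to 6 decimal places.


f(x) = x^3 - 43
f(3) = -16 < 0
f(4) = 21 > 0

Step 1: midpoint = (3.000000 + 4.000000)/2 = 3.500000
  f(3.500000) = -0.125000
  f(mid) < 0, so root is in [3.500000, 4.000000]

Step 2: midpoint = (3.500000 + 4.000000)/2 = 3.750000
  f(3.750000) = 9.734375
  f(mid) > 0, so root is in [3.500000, 3.750000]

Step 3: midpoint = (3.500000 + 3.750000)/2 = 3.625000
  f(3.625000) = 4.634766
  f(mid) > 0, so root is in [3.500000, 3.625000]

Step 4: midpoint = (3.500000 + 3.625000)/2 = 3.562500
  f(3.562500) = 2.213135
  f(mid) > 0, so root is in [3.500000, 3.562500]

midpoint = 3.562500


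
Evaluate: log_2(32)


We need the exponent such that 2^? = 32
2^5 = 32
Therefore log_2(32) = 5

5


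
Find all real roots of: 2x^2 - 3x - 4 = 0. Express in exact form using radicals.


Using the quadratic formula: x = (-b ± sqrt(b^2 - 4ac)) / (2a)
Here a = 2, b = -3, c = -4
Discriminant = b^2 - 4ac = (-3)^2 - 4(2)(-4) = 9 + 32 = 41
Since discriminant = 41 > 0, there are two real roots.
x = (3 ± sqrt(41)) / 4
Numerically: x ≈ 2.3508 or x ≈ -0.8508

x = (3 + sqrt(41)) / 4 or x = (3 - sqrt(41)) / 4
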